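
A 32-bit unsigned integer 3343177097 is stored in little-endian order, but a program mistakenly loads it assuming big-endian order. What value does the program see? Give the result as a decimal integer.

3343177097 in 32-bit hexadecimal is 0xC744D589.
Stored little-endian, the bytes at ascending addresses are 89 D5 44 C7.
Read back as big-endian, the last byte is least significant, giving 0x89D544C7.
0x89D544C7 = 2312455367.

2312455367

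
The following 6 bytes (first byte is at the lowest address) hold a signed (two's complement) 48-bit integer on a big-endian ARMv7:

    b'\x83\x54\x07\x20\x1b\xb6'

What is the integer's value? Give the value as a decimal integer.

Big-endian: lowest address holds the most-significant byte.
The bytes are already most-significant first: 0x835407201BB6.
Top bit is set, so as a signed 48-bit value this is 0x835407201BB6 − 2^48 = -137078056674378.

-137078056674378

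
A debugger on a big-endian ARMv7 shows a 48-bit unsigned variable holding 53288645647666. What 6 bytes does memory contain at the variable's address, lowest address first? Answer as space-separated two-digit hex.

30 77 3A CB 5D 32

53288645647666 in hexadecimal, padded to 48 bits, is 0x30773ACB5D32.
Split into bytes (most-significant first): 30 77 3A CB 5D 32.
Big-endian stores the most-significant byte at the lowest address.
So the memory order matches the most-significant-first order: 30 77 3A CB 5D 32.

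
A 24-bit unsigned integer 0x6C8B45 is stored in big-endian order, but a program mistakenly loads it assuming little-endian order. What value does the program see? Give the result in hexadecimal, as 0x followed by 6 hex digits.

0x458B6C

Stored big-endian, the bytes at ascending addresses are 6C 8B 45.
Read back as little-endian, the first byte is least significant, giving 0x458B6C.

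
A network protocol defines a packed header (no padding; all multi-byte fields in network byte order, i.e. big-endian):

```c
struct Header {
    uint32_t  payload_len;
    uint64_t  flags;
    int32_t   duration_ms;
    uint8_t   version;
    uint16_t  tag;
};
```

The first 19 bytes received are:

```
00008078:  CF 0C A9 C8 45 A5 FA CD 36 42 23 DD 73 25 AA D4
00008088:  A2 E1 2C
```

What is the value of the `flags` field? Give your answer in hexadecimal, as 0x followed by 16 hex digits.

0x45A5FACD364223DD

`flags` follows `payload_len` (4 bytes), so it starts at byte offset 4 and occupies 8 bytes.
Bytes at offsets 4..11: 45 A5 FA CD 36 42 23 DD.
In big-endian order the high byte comes first in memory.
The bytes are already most-significant first: 0x45A5FACD364223DD.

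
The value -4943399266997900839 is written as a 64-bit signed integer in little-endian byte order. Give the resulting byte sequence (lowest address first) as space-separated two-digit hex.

Two's complement of -4943399266997900839 in 64 bits: 4943399266997900839 = 0x449A7B712C561627; invert → 0xBB65848ED3A9E9D8; add 1 → 0xBB65848ED3A9E9D9.
Split into bytes (most-significant first): BB 65 84 8E D3 A9 E9 D9.
Little-endian: lowest address holds the least-significant byte.
So at ascending addresses the bytes are D9 E9 A9 D3 8E 84 65 BB.

D9 E9 A9 D3 8E 84 65 BB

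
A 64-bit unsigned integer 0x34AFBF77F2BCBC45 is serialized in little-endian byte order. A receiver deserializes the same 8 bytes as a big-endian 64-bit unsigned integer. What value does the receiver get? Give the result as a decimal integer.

5025099033815789364

Stored little-endian, the bytes at ascending addresses are 45 BC BC F2 77 BF AF 34.
Read back as big-endian, the last byte is least significant, giving 0x45BCBCF277BFAF34.
0x45BCBCF277BFAF34 = 5025099033815789364.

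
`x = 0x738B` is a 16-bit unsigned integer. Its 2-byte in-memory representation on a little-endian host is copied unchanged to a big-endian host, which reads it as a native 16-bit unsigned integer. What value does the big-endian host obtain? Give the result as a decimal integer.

35699

Stored little-endian, the bytes at ascending addresses are 8B 73.
Read back as big-endian, the last byte is least significant, giving 0x8B73.
0x8B73 = 35699.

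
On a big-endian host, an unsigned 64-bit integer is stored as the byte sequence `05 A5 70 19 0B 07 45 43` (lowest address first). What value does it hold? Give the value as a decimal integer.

406854594208417091

Big-endian: lowest address holds the most-significant byte.
The bytes are already most-significant first: 0x05A570190B074543.
0x05A570190B074543 = 406854594208417091.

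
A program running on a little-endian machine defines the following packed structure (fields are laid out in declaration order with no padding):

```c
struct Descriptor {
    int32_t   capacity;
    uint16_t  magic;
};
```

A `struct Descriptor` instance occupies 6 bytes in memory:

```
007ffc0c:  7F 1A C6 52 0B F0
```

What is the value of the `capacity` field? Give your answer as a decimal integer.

`capacity` is the first field, at byte offset 0, occupying 4 bytes.
Bytes at offsets 0..3: 7F 1A C6 52.
In little-endian order the low byte comes first in memory.
Reassemble most-significant byte first: 52 C6 1A 7F → 0x52C61A7F.
0x52C61A7F = 1388714623.

1388714623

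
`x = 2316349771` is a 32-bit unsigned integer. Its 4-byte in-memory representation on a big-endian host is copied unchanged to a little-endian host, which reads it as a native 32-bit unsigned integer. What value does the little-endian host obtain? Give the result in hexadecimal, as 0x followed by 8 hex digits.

2316349771 in 32-bit hexadecimal is 0x8A10B14B.
Stored big-endian, the bytes at ascending addresses are 8A 10 B1 4B.
Read back as little-endian, the first byte is least significant, giving 0x4BB1108A.

0x4BB1108A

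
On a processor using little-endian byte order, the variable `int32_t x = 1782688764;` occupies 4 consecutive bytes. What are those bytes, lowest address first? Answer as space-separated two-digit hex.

1782688764 in hexadecimal, padded to 32 bits, is 0x6A41ABFC.
Split into bytes (most-significant first): 6A 41 AB FC.
Little-endian: lowest address holds the least-significant byte.
So at ascending addresses the bytes are FC AB 41 6A.

FC AB 41 6A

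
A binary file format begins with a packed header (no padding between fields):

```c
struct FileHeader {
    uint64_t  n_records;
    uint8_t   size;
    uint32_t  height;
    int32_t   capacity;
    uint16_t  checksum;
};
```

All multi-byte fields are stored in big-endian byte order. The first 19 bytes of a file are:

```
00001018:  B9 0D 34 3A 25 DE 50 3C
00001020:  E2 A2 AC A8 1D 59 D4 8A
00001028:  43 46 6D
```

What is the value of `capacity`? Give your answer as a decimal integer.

`capacity` follows `n_records` (8 B), `size` (1 B), `height` (4 B), so it starts at offset 8 + 1 + 4 = 13 and occupies 4 bytes.
Bytes at offsets 13..16: 59 D4 8A 43.
In big-endian order the high byte comes first in memory.
The bytes are already most-significant first: 0x59D48A43.
0x59D48A43 = 1507101251.

1507101251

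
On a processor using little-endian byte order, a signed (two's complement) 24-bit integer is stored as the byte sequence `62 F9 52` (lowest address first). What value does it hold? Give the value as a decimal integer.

Little-endian stores the least-significant byte at the lowest address.
Reassemble most-significant byte first: 52 F9 62 → 0x52F962.
0x52F962 = 5437794.

5437794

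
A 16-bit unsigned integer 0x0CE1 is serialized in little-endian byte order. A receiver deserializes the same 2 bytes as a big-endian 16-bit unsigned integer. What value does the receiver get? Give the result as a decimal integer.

57612

Stored little-endian, the bytes at ascending addresses are E1 0C.
Read back as big-endian, the last byte is least significant, giving 0xE10C.
0xE10C = 57612.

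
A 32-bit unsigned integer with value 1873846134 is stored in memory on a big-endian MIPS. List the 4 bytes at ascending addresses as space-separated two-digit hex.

6F B0 9F 76

1873846134 in hexadecimal, padded to 32 bits, is 0x6FB09F76.
Split into bytes (most-significant first): 6F B0 9F 76.
Big-endian: lowest address holds the most-significant byte.
So the memory order matches the most-significant-first order: 6F B0 9F 76.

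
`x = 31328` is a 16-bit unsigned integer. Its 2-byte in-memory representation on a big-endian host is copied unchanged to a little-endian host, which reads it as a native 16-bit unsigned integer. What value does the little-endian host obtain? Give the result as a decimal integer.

31328 in 16-bit hexadecimal is 0x7A60.
Stored big-endian, the bytes at ascending addresses are 7A 60.
Read back as little-endian, the first byte is least significant, giving 0x607A.
0x607A = 24698.

24698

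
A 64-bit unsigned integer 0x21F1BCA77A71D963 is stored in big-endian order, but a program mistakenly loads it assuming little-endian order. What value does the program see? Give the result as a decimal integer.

7194906651315204385

Stored big-endian, the bytes at ascending addresses are 21 F1 BC A7 7A 71 D9 63.
Read back as little-endian, the first byte is least significant, giving 0x63D9717AA7BCF121.
0x63D9717AA7BCF121 = 7194906651315204385.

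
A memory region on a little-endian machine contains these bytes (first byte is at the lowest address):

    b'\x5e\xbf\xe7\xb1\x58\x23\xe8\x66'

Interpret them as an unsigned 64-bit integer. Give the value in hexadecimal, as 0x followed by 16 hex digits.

0x66E82358B1E7BF5E

In little-endian order the low byte comes first in memory.
Reassemble most-significant byte first: 66 E8 23 58 B1 E7 BF 5E → 0x66E82358B1E7BF5E.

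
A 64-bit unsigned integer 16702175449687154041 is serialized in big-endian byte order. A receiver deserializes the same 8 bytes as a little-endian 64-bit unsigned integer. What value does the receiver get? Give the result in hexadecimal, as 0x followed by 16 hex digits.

16702175449687154041 in 64-bit hexadecimal is 0xE7CA0C145EDA5D79.
Stored big-endian, the bytes at ascending addresses are E7 CA 0C 14 5E DA 5D 79.
Read back as little-endian, the first byte is least significant, giving 0x795DDA5E140CCAE7.

0x795DDA5E140CCAE7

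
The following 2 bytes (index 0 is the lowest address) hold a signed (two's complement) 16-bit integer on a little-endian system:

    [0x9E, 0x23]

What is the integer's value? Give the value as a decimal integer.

9118

In little-endian order the low byte comes first in memory.
Reassemble most-significant byte first: 23 9E → 0x239E.
0x239E = 9118.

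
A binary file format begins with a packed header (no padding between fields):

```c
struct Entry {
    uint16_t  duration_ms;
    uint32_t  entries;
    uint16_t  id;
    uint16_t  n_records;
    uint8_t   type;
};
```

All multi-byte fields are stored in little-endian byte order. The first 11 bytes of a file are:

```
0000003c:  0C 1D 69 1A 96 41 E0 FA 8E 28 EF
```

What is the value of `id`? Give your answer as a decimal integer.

`id` follows `duration_ms` (2 B), `entries` (4 B), so it starts at offset 2 + 4 = 6 and occupies 2 bytes.
Bytes at offsets 6..7: E0 FA.
Little-endian: lowest address holds the least-significant byte.
Reassemble most-significant byte first: FA E0 → 0xFAE0.
0xFAE0 = 64224.

64224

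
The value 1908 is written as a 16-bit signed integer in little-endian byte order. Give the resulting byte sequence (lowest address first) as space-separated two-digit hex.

1908 in hexadecimal, padded to 16 bits, is 0x0774.
Split into bytes (most-significant first): 07 74.
In little-endian order the low byte comes first in memory.
So at ascending addresses the bytes are 74 07.

74 07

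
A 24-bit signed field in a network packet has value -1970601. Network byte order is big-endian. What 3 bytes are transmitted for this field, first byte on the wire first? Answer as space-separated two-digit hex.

E1 EE 57

Two's complement of -1970601 in 24 bits: 1970601 = 0x1E11A9; invert → 0xE1EE56; add 1 → 0xE1EE57.
Split into bytes (most-significant first): E1 EE 57.
Big-endian stores the most-significant byte at the lowest address.
So the memory order matches the most-significant-first order: E1 EE 57.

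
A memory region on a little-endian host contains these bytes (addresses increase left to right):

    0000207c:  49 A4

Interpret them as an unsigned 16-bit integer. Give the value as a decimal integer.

42057

Little-endian: lowest address holds the least-significant byte.
Reassemble most-significant byte first: A4 49 → 0xA449.
0xA449 = 42057.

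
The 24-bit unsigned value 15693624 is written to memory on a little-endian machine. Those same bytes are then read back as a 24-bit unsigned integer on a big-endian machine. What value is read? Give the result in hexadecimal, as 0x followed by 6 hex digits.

15693624 in 24-bit hexadecimal is 0xEF7738.
Stored little-endian, the bytes at ascending addresses are 38 77 EF.
Read back as big-endian, the last byte is least significant, giving 0x3877EF.

0x3877EF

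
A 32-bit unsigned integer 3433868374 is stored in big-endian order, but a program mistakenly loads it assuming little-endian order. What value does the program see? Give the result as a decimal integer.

1454157004

3433868374 in 32-bit hexadecimal is 0xCCACAC56.
Stored big-endian, the bytes at ascending addresses are CC AC AC 56.
Read back as little-endian, the first byte is least significant, giving 0x56ACACCC.
0x56ACACCC = 1454157004.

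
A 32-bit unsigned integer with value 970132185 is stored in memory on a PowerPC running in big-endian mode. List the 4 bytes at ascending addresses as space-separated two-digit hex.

970132185 in hexadecimal, padded to 32 bits, is 0x39D30AD9.
Split into bytes (most-significant first): 39 D3 0A D9.
In big-endian order the high byte comes first in memory.
So the memory order matches the most-significant-first order: 39 D3 0A D9.

39 D3 0A D9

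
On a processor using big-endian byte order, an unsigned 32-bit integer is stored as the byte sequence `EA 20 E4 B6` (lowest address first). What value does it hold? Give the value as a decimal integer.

3928024246

Big-endian: lowest address holds the most-significant byte.
The bytes are already most-significant first: 0xEA20E4B6.
0xEA20E4B6 = 3928024246.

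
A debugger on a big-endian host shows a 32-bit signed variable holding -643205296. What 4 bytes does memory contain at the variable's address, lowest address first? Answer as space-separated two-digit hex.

Two's complement of -643205296 in 32 bits: 643205296 = 0x265688B0; invert → 0xD9A9774F; add 1 → 0xD9A97750.
Split into bytes (most-significant first): D9 A9 77 50.
In big-endian order the high byte comes first in memory.
So the memory order matches the most-significant-first order: D9 A9 77 50.

D9 A9 77 50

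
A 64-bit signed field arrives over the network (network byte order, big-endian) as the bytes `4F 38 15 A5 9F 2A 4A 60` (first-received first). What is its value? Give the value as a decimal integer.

Big-endian: lowest address holds the most-significant byte.
The bytes are already most-significant first: 0x4F3815A59F2A4A60.
0x4F3815A59F2A4A60 = 5708336328776239712.

5708336328776239712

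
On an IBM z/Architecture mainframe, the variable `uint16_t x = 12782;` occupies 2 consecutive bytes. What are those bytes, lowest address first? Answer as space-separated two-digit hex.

12782 in hexadecimal, padded to 16 bits, is 0x31EE.
Split into bytes (most-significant first): 31 EE.
Big-endian stores the most-significant byte at the lowest address.
So the memory order matches the most-significant-first order: 31 EE.

31 EE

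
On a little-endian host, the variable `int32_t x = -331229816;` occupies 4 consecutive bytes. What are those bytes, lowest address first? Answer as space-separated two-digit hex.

88 D5 41 EC

Two's complement of -331229816 in 32 bits: 331229816 = 0x13BE2A78; invert → 0xEC41D587; add 1 → 0xEC41D588.
Split into bytes (most-significant first): EC 41 D5 88.
In little-endian order the low byte comes first in memory.
So at ascending addresses the bytes are 88 D5 41 EC.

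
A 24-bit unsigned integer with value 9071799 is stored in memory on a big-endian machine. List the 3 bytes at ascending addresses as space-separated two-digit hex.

8A 6C B7

9071799 in hexadecimal, padded to 24 bits, is 0x8A6CB7.
Split into bytes (most-significant first): 8A 6C B7.
In big-endian order the high byte comes first in memory.
So the memory order matches the most-significant-first order: 8A 6C B7.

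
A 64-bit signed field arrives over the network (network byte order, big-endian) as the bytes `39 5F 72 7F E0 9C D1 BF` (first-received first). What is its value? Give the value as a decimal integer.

4134148876504191423

Big-endian: lowest address holds the most-significant byte.
The bytes are already most-significant first: 0x395F727FE09CD1BF.
0x395F727FE09CD1BF = 4134148876504191423.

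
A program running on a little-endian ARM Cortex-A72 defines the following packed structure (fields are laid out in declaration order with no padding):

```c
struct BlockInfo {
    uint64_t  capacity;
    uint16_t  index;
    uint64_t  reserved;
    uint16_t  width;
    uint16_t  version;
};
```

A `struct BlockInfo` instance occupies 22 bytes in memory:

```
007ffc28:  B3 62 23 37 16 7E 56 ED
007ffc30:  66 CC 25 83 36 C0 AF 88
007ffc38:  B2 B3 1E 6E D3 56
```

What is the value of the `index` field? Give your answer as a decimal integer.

`index` follows `capacity` (8 bytes), so it starts at byte offset 8 and occupies 2 bytes.
Bytes at offsets 8..9: 66 CC.
In little-endian order the low byte comes first in memory.
Reassemble most-significant byte first: CC 66 → 0xCC66.
0xCC66 = 52326.

52326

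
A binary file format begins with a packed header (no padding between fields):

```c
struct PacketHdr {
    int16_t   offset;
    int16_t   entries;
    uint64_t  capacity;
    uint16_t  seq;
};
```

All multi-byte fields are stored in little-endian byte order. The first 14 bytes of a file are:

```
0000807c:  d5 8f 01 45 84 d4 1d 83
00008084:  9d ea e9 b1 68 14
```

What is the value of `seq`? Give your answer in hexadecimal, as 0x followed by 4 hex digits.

0x1468

`seq` follows `offset` (2 B), `entries` (2 B), `capacity` (8 B), so it starts at offset 2 + 2 + 8 = 12 and occupies 2 bytes.
Bytes at offsets 12..13: 68 14.
Little-endian: lowest address holds the least-significant byte.
Reassemble most-significant byte first: 14 68 → 0x1468.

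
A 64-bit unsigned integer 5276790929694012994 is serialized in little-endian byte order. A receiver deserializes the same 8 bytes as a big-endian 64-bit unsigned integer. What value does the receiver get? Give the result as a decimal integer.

5276790929694012994 in 64-bit hexadecimal is 0x493AED64966A3642.
Stored little-endian, the bytes at ascending addresses are 42 36 6A 96 64 ED 3A 49.
Read back as big-endian, the last byte is least significant, giving 0x42366A9664ED3A49.
0x42366A9664ED3A49 = 4771118049416526409.

4771118049416526409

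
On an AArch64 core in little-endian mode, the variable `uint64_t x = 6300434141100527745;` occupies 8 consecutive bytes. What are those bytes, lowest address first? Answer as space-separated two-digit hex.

81 50 0A 5F 78 A3 6F 57

6300434141100527745 in hexadecimal, padded to 64 bits, is 0x576FA3785F0A5081.
Split into bytes (most-significant first): 57 6F A3 78 5F 0A 50 81.
Little-endian: lowest address holds the least-significant byte.
So at ascending addresses the bytes are 81 50 0A 5F 78 A3 6F 57.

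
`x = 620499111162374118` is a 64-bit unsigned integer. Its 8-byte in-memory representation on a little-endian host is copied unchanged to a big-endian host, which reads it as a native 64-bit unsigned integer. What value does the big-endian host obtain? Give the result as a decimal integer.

16602317100495969288

620499111162374118 in 64-bit hexadecimal is 0x089C74A7704767E6.
Stored little-endian, the bytes at ascending addresses are E6 67 47 70 A7 74 9C 08.
Read back as big-endian, the last byte is least significant, giving 0xE6674770A7749C08.
0xE6674770A7749C08 = 16602317100495969288.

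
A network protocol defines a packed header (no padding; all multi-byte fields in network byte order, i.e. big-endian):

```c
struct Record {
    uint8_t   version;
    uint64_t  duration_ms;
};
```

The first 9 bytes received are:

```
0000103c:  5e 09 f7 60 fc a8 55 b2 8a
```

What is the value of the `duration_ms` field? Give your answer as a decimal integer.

718149303861097098

`duration_ms` follows `version` (1 byte), so it starts at byte offset 1 and occupies 8 bytes.
Bytes at offsets 1..8: 09 F7 60 FC A8 55 B2 8A.
Big-endian stores the most-significant byte at the lowest address.
The bytes are already most-significant first: 0x09F760FCA855B28A.
0x09F760FCA855B28A = 718149303861097098.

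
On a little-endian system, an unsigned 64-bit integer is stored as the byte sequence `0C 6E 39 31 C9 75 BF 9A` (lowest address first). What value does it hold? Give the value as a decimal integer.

11150760709367361036

Little-endian: lowest address holds the least-significant byte.
Reassemble most-significant byte first: 9A BF 75 C9 31 39 6E 0C → 0x9ABF75C931396E0C.
0x9ABF75C931396E0C = 11150760709367361036.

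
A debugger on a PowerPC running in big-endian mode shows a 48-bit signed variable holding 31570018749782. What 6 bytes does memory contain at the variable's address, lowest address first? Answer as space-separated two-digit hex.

31570018749782 in hexadecimal, padded to 48 bits, is 0x1CB677C0CD56.
Split into bytes (most-significant first): 1C B6 77 C0 CD 56.
Big-endian stores the most-significant byte at the lowest address.
So the memory order matches the most-significant-first order: 1C B6 77 C0 CD 56.

1C B6 77 C0 CD 56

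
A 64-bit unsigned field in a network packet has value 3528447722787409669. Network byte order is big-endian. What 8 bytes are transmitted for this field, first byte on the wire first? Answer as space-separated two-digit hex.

3528447722787409669 in hexadecimal, padded to 64 bits, is 0x30F7908265478F05.
Split into bytes (most-significant first): 30 F7 90 82 65 47 8F 05.
In big-endian order the high byte comes first in memory.
So the memory order matches the most-significant-first order: 30 F7 90 82 65 47 8F 05.

30 F7 90 82 65 47 8F 05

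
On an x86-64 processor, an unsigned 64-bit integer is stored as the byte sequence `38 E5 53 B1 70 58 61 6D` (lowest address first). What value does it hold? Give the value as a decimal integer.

In little-endian order the low byte comes first in memory.
Reassemble most-significant byte first: 6D 61 58 70 B1 53 E5 38 → 0x6D615870B153E538.
0x6D615870B153E538 = 7881678063909725496.

7881678063909725496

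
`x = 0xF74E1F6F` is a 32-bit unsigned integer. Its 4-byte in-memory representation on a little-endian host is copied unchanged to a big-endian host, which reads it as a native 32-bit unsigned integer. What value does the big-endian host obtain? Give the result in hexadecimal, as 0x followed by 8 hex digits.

Stored little-endian, the bytes at ascending addresses are 6F 1F 4E F7.
Read back as big-endian, the last byte is least significant, giving 0x6F1F4EF7.

0x6F1F4EF7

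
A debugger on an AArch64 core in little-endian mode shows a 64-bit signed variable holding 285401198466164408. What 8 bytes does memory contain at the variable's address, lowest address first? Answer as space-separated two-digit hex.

B8 E6 0B BD E0 F2 F5 03

285401198466164408 in hexadecimal, padded to 64 bits, is 0x03F5F2E0BD0BE6B8.
Split into bytes (most-significant first): 03 F5 F2 E0 BD 0B E6 B8.
Little-endian stores the least-significant byte at the lowest address.
So at ascending addresses the bytes are B8 E6 0B BD E0 F2 F5 03.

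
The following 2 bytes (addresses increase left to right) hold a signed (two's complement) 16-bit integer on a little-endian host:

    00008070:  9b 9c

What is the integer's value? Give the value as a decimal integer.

-25445

Little-endian: lowest address holds the least-significant byte.
Reassemble most-significant byte first: 9C 9B → 0x9C9B.
Top bit is set, so as a signed 16-bit value this is 0x9C9B − 2^16 = -25445.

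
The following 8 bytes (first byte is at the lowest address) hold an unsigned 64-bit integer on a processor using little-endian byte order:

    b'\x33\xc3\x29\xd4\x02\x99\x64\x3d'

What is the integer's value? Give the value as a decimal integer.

Little-endian stores the least-significant byte at the lowest address.
Reassemble most-significant byte first: 3D 64 99 02 D4 29 C3 33 → 0x3D649902D429C333.
0x3D649902D429C333 = 4423828971413160755.

4423828971413160755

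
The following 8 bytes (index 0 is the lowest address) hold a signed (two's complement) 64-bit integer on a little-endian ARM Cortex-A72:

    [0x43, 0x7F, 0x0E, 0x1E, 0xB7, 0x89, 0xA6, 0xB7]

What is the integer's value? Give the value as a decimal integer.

Little-endian: lowest address holds the least-significant byte.
Reassemble most-significant byte first: B7 A6 89 B7 1E 0E 7F 43 → 0xB7A689B71E0E7F43.
Top bit is set, so as a signed 64-bit value this is 0xB7A689B71E0E7F43 − 2^64 = -5213328099058483389.

-5213328099058483389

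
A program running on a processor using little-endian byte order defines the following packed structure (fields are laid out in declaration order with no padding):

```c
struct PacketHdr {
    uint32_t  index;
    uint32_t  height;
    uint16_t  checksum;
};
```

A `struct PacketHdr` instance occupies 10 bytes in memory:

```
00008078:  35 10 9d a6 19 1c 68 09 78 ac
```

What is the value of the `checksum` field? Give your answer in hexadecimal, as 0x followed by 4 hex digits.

0xAC78

`checksum` follows `index` (4 B), `height` (4 B), so it starts at offset 4 + 4 = 8 and occupies 2 bytes.
Bytes at offsets 8..9: 78 AC.
Little-endian stores the least-significant byte at the lowest address.
Reassemble most-significant byte first: AC 78 → 0xAC78.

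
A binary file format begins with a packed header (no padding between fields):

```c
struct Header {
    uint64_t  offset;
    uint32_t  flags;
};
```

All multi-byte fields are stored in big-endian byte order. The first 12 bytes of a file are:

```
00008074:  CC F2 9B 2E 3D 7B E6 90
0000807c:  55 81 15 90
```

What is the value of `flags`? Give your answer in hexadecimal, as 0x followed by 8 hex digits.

0x55811590

`flags` follows `offset` (8 bytes), so it starts at byte offset 8 and occupies 4 bytes.
Bytes at offsets 8..11: 55 81 15 90.
Big-endian stores the most-significant byte at the lowest address.
The bytes are already most-significant first: 0x55811590.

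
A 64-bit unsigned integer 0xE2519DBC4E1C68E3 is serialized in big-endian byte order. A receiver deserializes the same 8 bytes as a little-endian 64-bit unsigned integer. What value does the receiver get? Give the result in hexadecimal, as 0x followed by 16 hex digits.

Stored big-endian, the bytes at ascending addresses are E2 51 9D BC 4E 1C 68 E3.
Read back as little-endian, the first byte is least significant, giving 0xE3681C4EBC9D51E2.

0xE3681C4EBC9D51E2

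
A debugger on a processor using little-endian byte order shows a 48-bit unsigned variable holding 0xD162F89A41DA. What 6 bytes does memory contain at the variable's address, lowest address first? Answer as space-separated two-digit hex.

Split into bytes (most-significant first): D1 62 F8 9A 41 DA.
Little-endian stores the least-significant byte at the lowest address.
So at ascending addresses the bytes are DA 41 9A F8 62 D1.

DA 41 9A F8 62 D1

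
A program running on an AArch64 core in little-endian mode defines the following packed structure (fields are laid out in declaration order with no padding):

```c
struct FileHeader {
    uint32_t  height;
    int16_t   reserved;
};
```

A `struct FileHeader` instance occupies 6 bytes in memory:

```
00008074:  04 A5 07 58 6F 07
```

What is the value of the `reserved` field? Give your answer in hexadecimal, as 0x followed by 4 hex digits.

0x076F

`reserved` follows `height` (4 bytes), so it starts at byte offset 4 and occupies 2 bytes.
Bytes at offsets 4..5: 6F 07.
Little-endian: lowest address holds the least-significant byte.
Reassemble most-significant byte first: 07 6F → 0x076F.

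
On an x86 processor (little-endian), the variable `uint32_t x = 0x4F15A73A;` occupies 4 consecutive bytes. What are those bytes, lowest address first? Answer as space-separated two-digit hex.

Split into bytes (most-significant first): 4F 15 A7 3A.
In little-endian order the low byte comes first in memory.
So at ascending addresses the bytes are 3A A7 15 4F.

3A A7 15 4F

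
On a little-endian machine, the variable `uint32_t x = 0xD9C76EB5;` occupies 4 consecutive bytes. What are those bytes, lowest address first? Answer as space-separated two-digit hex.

B5 6E C7 D9

Split into bytes (most-significant first): D9 C7 6E B5.
Little-endian stores the least-significant byte at the lowest address.
So at ascending addresses the bytes are B5 6E C7 D9.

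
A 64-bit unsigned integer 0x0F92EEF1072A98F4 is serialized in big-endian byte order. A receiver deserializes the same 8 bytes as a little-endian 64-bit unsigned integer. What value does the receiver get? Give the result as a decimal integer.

Stored big-endian, the bytes at ascending addresses are 0F 92 EE F1 07 2A 98 F4.
Read back as little-endian, the first byte is least significant, giving 0xF4982A07F1EE920F.
0xF4982A07F1EE920F = 17624883355326517775.

17624883355326517775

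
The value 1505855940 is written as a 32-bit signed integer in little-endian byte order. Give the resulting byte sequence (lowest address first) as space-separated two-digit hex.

1505855940 in hexadecimal, padded to 32 bits, is 0x59C189C4.
Split into bytes (most-significant first): 59 C1 89 C4.
Little-endian stores the least-significant byte at the lowest address.
So at ascending addresses the bytes are C4 89 C1 59.

C4 89 C1 59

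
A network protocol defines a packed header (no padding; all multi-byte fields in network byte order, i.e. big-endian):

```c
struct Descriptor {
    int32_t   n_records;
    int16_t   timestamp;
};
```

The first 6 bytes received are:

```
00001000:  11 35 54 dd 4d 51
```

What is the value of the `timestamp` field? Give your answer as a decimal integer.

19793

`timestamp` follows `n_records` (4 bytes), so it starts at byte offset 4 and occupies 2 bytes.
Bytes at offsets 4..5: 4D 51.
Big-endian stores the most-significant byte at the lowest address.
The bytes are already most-significant first: 0x4D51.
0x4D51 = 19793.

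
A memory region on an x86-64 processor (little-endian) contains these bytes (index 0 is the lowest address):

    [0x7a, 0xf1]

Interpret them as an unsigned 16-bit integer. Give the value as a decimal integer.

61818

Little-endian: lowest address holds the least-significant byte.
Reassemble most-significant byte first: F1 7A → 0xF17A.
0xF17A = 61818.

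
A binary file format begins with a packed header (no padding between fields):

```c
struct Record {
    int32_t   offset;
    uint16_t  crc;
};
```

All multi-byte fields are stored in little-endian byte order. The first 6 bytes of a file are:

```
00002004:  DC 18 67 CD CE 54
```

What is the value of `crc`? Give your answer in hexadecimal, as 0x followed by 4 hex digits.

`crc` follows `offset` (4 bytes), so it starts at byte offset 4 and occupies 2 bytes.
Bytes at offsets 4..5: CE 54.
Little-endian stores the least-significant byte at the lowest address.
Reassemble most-significant byte first: 54 CE → 0x54CE.

0x54CE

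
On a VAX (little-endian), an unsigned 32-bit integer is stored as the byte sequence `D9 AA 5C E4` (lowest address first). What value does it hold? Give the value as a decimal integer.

In little-endian order the low byte comes first in memory.
Reassemble most-significant byte first: E4 5C AA D9 → 0xE45CAAD9.
0xE45CAAD9 = 3831278297.

3831278297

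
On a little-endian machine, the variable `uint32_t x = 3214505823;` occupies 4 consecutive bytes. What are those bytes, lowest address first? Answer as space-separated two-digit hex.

3214505823 in hexadecimal, padded to 32 bits, is 0xBF99775F.
Split into bytes (most-significant first): BF 99 77 5F.
In little-endian order the low byte comes first in memory.
So at ascending addresses the bytes are 5F 77 99 BF.

5F 77 99 BF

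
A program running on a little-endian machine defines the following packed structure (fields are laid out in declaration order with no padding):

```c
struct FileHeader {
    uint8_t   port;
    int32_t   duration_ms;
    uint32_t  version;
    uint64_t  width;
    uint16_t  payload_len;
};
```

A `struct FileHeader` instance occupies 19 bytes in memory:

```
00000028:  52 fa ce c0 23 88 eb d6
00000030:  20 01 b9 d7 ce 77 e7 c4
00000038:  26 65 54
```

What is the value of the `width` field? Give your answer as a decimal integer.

`width` follows `port` (1 B), `duration_ms` (4 B), `version` (4 B), so it starts at offset 1 + 4 + 4 = 9 and occupies 8 bytes.
Bytes at offsets 9..16: 01 B9 D7 CE 77 E7 C4 26.
Little-endian: lowest address holds the least-significant byte.
Reassemble most-significant byte first: 26 C4 E7 77 CE D7 B9 01 → 0x26C4E777CED7B901.
0x26C4E777CED7B901 = 2793612170633918721.

2793612170633918721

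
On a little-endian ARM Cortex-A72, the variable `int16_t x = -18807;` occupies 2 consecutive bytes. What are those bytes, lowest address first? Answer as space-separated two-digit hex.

Two's complement of -18807 in 16 bits: 18807 = 0x4977; invert → 0xB688; add 1 → 0xB689.
Split into bytes (most-significant first): B6 89.
In little-endian order the low byte comes first in memory.
So at ascending addresses the bytes are 89 B6.

89 B6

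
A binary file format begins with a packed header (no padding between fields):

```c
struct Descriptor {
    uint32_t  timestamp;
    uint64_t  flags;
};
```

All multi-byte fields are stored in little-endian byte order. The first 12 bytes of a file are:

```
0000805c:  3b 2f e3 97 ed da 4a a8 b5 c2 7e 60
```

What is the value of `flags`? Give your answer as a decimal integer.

6953208960174971629

`flags` follows `timestamp` (4 bytes), so it starts at byte offset 4 and occupies 8 bytes.
Bytes at offsets 4..11: ED DA 4A A8 B5 C2 7E 60.
Little-endian: lowest address holds the least-significant byte.
Reassemble most-significant byte first: 60 7E C2 B5 A8 4A DA ED → 0x607EC2B5A84ADAED.
0x607EC2B5A84ADAED = 6953208960174971629.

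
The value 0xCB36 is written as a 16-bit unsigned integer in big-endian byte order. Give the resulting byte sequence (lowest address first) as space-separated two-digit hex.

Split into bytes (most-significant first): CB 36.
In big-endian order the high byte comes first in memory.
So the memory order matches the most-significant-first order: CB 36.

CB 36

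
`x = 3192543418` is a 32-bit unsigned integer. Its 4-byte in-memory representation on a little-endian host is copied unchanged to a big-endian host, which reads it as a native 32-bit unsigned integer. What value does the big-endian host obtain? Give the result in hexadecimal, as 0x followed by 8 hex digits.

3192543418 in 32-bit hexadecimal is 0xBE4A58BA.
Stored little-endian, the bytes at ascending addresses are BA 58 4A BE.
Read back as big-endian, the last byte is least significant, giving 0xBA584ABE.

0xBA584ABE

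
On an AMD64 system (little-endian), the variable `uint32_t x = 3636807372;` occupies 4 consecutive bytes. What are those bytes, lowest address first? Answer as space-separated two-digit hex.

CC 46 C5 D8

3636807372 in hexadecimal, padded to 32 bits, is 0xD8C546CC.
Split into bytes (most-significant first): D8 C5 46 CC.
Little-endian stores the least-significant byte at the lowest address.
So at ascending addresses the bytes are CC 46 C5 D8.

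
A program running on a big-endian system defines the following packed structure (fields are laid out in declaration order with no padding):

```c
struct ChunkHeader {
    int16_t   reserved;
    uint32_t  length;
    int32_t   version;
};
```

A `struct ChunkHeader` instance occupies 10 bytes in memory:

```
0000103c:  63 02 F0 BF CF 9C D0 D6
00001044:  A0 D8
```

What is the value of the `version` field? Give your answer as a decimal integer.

-791240488

`version` follows `reserved` (2 B), `length` (4 B), so it starts at offset 2 + 4 = 6 and occupies 4 bytes.
Bytes at offsets 6..9: D0 D6 A0 D8.
Big-endian: lowest address holds the most-significant byte.
The bytes are already most-significant first: 0xD0D6A0D8.
Top bit is set, so as a signed 32-bit value this is 0xD0D6A0D8 − 2^32 = -791240488.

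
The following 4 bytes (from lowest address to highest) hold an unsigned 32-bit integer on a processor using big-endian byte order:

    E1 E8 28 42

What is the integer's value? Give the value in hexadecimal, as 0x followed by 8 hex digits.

0xE1E82842

Big-endian: lowest address holds the most-significant byte.
The bytes are already most-significant first: 0xE1E82842.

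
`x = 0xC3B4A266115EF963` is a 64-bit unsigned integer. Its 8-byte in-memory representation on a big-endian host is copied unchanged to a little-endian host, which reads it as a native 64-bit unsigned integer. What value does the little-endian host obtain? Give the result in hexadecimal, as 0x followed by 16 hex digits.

0x63F95E1166A2B4C3

Stored big-endian, the bytes at ascending addresses are C3 B4 A2 66 11 5E F9 63.
Read back as little-endian, the first byte is least significant, giving 0x63F95E1166A2B4C3.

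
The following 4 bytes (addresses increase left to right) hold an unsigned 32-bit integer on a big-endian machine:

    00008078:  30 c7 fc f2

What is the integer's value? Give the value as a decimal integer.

818412786

Big-endian: lowest address holds the most-significant byte.
The bytes are already most-significant first: 0x30C7FCF2.
0x30C7FCF2 = 818412786.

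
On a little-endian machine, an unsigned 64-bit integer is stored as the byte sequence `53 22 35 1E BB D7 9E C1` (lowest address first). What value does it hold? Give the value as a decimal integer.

13951825894306030163

Little-endian: lowest address holds the least-significant byte.
Reassemble most-significant byte first: C1 9E D7 BB 1E 35 22 53 → 0xC19ED7BB1E352253.
0xC19ED7BB1E352253 = 13951825894306030163.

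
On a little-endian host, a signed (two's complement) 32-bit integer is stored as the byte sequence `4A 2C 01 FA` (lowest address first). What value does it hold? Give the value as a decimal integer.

Little-endian: lowest address holds the least-significant byte.
Reassemble most-significant byte first: FA 01 2C 4A → 0xFA012C4A.
Top bit is set, so as a signed 32-bit value this is 0xFA012C4A − 2^32 = -100586422.

-100586422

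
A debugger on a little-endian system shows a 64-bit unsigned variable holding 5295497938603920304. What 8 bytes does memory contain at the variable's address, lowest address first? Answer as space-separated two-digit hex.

5295497938603920304 in hexadecimal, padded to 64 bits, is 0x497D6351834CCBB0.
Split into bytes (most-significant first): 49 7D 63 51 83 4C CB B0.
Little-endian: lowest address holds the least-significant byte.
So at ascending addresses the bytes are B0 CB 4C 83 51 63 7D 49.

B0 CB 4C 83 51 63 7D 49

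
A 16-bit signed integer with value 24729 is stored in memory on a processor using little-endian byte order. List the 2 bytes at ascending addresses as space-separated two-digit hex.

99 60

24729 in hexadecimal, padded to 16 bits, is 0x6099.
Split into bytes (most-significant first): 60 99.
Little-endian: lowest address holds the least-significant byte.
So at ascending addresses the bytes are 99 60.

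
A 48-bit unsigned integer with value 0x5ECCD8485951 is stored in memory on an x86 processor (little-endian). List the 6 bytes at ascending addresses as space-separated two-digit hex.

51 59 48 D8 CC 5E

Split into bytes (most-significant first): 5E CC D8 48 59 51.
Little-endian stores the least-significant byte at the lowest address.
So at ascending addresses the bytes are 51 59 48 D8 CC 5E.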